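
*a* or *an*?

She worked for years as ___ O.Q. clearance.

an

The indefinite article is chosen by the initial *sound* of the following word, not its spelling.
The initialism *O.Q.* is read letter by letter; the first letter, O, is pronounced /oʊ/, which begins with a vowel sound.
So the article is *an*: She worked for years as an O.Q. clearance.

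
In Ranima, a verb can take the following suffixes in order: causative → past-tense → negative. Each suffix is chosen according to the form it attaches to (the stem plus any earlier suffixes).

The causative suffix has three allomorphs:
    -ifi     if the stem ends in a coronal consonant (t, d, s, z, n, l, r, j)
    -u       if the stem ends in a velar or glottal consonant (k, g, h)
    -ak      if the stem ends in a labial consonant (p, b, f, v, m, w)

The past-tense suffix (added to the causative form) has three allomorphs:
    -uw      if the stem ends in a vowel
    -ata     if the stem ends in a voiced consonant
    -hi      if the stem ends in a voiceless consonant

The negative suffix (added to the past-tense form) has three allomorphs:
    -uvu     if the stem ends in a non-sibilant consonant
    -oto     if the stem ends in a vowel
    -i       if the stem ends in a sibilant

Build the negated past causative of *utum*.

utumakhioto

The final consonant of *utum* is /m/, which is labial, so the causative suffix is -ak, giving *utumak*.
The causative form *utumak*: final sound = /k/, a voiceless consonant → -hi → *utumakhi*.
The past-tense form *utumakhi* — final sound /i/ (a vowel) → -oto → *utumakhioto*.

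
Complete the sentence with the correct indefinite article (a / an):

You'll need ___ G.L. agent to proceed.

The indefinite article is chosen by the initial *sound* of the following word, not its spelling.
The initialism *G.L.* is read letter by letter; the first letter, G, is pronounced /dʒiː/, which begins with a consonant sound.
So the article is *a*: You'll need a G.L. agent to proceed.

a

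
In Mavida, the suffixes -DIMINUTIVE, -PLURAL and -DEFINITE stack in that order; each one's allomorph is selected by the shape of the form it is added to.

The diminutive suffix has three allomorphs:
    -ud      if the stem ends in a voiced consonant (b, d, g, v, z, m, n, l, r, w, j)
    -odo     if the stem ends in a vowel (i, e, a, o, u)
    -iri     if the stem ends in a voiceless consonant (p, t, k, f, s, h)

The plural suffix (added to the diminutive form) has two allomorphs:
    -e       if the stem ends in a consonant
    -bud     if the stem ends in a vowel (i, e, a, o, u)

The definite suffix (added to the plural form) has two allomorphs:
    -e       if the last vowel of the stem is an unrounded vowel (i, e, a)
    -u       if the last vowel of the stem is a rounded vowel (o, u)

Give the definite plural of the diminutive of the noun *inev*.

*inev* — final sound /v/ (a voiced consonant) → -ud → *inevud*.
The diminutive form *inevud* — final sound /d/ (a consonant) → -e → *inevude*.
Since the last vowel of the plural form *inevude* is /e/ (an unrounded vowel), it takes -e, giving *inevudee*.

inevudee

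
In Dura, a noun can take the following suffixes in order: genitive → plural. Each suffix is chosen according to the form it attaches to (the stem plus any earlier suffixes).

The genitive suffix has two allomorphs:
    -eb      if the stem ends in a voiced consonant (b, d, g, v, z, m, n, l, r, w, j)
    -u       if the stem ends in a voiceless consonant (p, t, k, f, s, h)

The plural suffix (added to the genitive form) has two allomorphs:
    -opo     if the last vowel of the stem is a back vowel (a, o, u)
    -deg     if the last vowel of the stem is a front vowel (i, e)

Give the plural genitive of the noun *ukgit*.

ukgituopo

*ukgit* — final consonant /t/ (voiceless) → -u → *ukgitu*.
The genitive form *ukgitu* — last vowel /u/ (a back vowel) → -opo → *ukgituopo*.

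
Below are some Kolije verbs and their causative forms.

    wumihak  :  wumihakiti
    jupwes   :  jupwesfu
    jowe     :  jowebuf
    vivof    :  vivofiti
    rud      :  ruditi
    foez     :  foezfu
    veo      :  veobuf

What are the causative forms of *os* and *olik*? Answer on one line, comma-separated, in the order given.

osfu, olikiti

The alternation tracks the final sound of the stem — -fu when the stem ends in a sibilant (*jupwes*, *foez*); -iti when the stem ends in a non-sibilant consonant (*wumihak*, *vivof*, *rud*); -buf when the stem ends in a vowel (*jowe*, *veo*).
Since the final sound of *os* is /s/ (a sibilant), it takes -fu, giving *osfu*.
Since the final sound of *olik* is /k/ (a non-sibilant consonant), it takes -iti, giving *olikiti*.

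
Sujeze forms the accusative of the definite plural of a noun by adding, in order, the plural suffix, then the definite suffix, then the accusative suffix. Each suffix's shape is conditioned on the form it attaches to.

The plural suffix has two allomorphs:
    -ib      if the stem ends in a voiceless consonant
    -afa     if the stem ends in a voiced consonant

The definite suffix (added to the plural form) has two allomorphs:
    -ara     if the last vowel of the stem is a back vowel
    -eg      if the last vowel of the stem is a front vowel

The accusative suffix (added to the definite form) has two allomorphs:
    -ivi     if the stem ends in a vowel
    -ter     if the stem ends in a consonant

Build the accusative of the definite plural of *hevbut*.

hevbutibegter

The final consonant of *hevbut* is /t/, which is voiceless, so the plural suffix is -ib, giving *hevbutib*.
The plural form *hevbutib* — last vowel /i/ (a front vowel) → -eg → *hevbutibeg*.
The final sound of the definite form *hevbutibeg* is /g/, which is a consonant, so the accusative suffix is -ter, giving *hevbutibegter*.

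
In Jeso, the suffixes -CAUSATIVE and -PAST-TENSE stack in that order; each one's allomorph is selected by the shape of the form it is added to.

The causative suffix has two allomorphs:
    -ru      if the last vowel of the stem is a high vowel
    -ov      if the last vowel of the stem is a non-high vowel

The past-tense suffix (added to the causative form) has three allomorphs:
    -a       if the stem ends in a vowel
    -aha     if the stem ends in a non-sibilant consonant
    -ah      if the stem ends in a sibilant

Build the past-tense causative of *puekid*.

Since the last vowel of *puekid* is /i/ (a high vowel), it takes -ru, giving *puekidru*.
Since the final sound of the causative form *puekidru* is /u/ (a vowel), it takes -a, giving *puekidrua*.

puekidrua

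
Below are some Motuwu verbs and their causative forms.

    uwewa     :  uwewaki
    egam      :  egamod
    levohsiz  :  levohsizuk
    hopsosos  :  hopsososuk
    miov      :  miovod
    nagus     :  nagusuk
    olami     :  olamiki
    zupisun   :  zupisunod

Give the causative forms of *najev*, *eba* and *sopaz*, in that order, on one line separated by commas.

najevod, ebaki, sopazuk

The pattern is sibilance of the final sound: -uk when the stem ends in a sibilant (*levohsiz*, *hopsosos*, *nagus*); -od when the stem ends in a non-sibilant consonant (*egam*, *miov*, *zupisun*); -ki when the stem ends in a vowel (*uwewa*, *olami*).
*najev*: final sound = /v/, a non-sibilant consonant → -od → *najevod*.
*eba* — final sound /a/ (a vowel) → -ki → *ebaki*.
Since the final sound of *sopaz* is /z/ (a sibilant), it takes -uk, giving *sopazuk*.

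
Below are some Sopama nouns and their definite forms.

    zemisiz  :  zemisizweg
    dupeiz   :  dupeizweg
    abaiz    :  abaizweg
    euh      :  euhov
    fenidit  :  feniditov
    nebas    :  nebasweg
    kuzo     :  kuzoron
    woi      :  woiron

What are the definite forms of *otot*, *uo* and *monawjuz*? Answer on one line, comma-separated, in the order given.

The suffix is conditioned by the final sound: -weg when the stem ends in a sibilant (*zemisiz*, *dupeiz*, *abaiz*, *nebas*); -ov when the stem ends in a non-sibilant consonant (*euh*, *fenidit*); -ron when the stem ends in a vowel (*kuzo*, *woi*).
Since the final sound of *otot* is /t/ (a non-sibilant consonant), it takes -ov, giving *ototov*.
*uo*: final sound = /o/, a vowel → -ron → *uoron*.
*monawjuz*: final sound = /z/, a sibilant → -weg → *monawjuzweg*.

ototov, uoron, monawjuzweg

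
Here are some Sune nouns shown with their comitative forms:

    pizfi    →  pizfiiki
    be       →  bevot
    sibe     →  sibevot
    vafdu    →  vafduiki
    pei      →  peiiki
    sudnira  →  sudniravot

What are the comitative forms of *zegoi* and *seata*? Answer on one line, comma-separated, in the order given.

zegoiiki, seatavot

The pattern is height harmony: -iki when the last vowel of the stem is a high vowel (*pizfi*, *vafdu*, *pei*); -vot when the last vowel of the stem is a non-high vowel (*be*, *sibe*, *sudnira*).
*zegoi*: last vowel = /i/, a high vowel → -iki → *zegoiiki*.
*seata*: last vowel = /a/, a non-high vowel → -vot → *seatavot*.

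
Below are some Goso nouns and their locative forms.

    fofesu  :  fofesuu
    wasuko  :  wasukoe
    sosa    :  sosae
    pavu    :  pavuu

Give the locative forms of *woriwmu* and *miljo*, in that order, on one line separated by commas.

woriwmuu, miljoe

The suffix is conditioned by the last vowel: -u when the last vowel of the stem is a high vowel (*fofesu*, *pavu*); -e when the last vowel of the stem is a non-high vowel (*wasuko*, *sosa*).
Since the last vowel of *woriwmu* is /u/ (a high vowel), it takes -u, giving *woriwmuu*.
*miljo* — last vowel /o/ (a non-high vowel) → -e → *miljoe*.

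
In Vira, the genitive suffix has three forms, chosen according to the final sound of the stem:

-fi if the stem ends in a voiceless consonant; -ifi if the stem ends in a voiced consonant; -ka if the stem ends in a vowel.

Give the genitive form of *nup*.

nupfi

*nup*: final sound = /p/, a voiceless consonant → -fi → *nupfi*.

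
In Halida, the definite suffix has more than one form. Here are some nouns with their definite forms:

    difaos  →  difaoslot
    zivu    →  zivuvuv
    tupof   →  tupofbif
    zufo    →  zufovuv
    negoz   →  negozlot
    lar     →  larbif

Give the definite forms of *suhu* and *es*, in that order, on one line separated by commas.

suhuvuv, eslot

Looking at the final sound of each stem: -lot when the stem ends in a sibilant (*difaos*, *negoz*); -bif when the stem ends in a non-sibilant consonant (*tupof*, *lar*); -vuv when the stem ends in a vowel (*zivu*, *zufo*).
*suhu*: final sound = /u/, a vowel → -vuv → *suhuvuv*.
*es* — final sound /s/ (a sibilant) → -lot → *eslot*.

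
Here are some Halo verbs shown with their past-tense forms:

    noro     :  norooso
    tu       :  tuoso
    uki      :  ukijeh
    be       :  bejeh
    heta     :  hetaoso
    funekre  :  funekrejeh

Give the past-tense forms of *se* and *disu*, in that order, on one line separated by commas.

sejeh, disuoso

The pattern is front/back vowel harmony: -jeh when the last vowel of the stem is a front vowel (*uki*, *be*, *funekre*); -oso when the last vowel of the stem is a back vowel (*noro*, *tu*, *heta*).
Since the last vowel of *se* is /e/ (a front vowel), it takes -jeh, giving *sejeh*.
*disu*: last vowel = /u/, a back vowel → -oso → *disuoso*.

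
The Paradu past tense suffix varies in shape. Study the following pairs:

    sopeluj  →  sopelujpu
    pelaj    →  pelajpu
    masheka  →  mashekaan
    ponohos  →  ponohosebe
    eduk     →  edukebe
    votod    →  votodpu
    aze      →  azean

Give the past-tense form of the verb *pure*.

purean

The alternation tracks the final sound of the stem — -ebe when the stem ends in a voiceless consonant (*ponohos*, *eduk*); -pu when the stem ends in a voiced consonant (*sopeluj*, *pelaj*, *votod*); -an when the stem ends in a vowel (*masheka*, *aze*).
*pure* — final sound /e/ (a vowel) → -an → *purean*.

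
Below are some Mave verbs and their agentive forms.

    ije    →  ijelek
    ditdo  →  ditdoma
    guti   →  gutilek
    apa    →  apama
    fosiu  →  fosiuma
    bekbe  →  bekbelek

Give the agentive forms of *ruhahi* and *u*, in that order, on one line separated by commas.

ruhahilek, uma

The alternation tracks the last vowel of the stem — -lek when the last vowel of the stem is a front vowel (*ije*, *guti*, *bekbe*); -ma when the last vowel of the stem is a back vowel (*ditdo*, *apa*, *fosiu*).
*ruhahi*: last vowel = /i/, a front vowel → -lek → *ruhahilek*.
*u* — last vowel /u/ (a back vowel) → -ma → *uma*.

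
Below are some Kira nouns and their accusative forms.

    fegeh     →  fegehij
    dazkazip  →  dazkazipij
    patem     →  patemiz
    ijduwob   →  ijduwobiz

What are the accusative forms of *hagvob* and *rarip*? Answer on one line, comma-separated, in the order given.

The suffix is conditioned by the final consonant: -ij when the stem ends in a voiceless consonant (*fegeh*, *dazkazip*); -iz when the stem ends in a voiced consonant (*patem*, *ijduwob*).
The final consonant of *hagvob* is /b/, which is voiced, so the suffix is -iz, giving *hagvobiz*.
The final consonant of *rarip* is /p/, which is voiceless, so the suffix is -ij, giving *raripij*.

hagvobiz, raripij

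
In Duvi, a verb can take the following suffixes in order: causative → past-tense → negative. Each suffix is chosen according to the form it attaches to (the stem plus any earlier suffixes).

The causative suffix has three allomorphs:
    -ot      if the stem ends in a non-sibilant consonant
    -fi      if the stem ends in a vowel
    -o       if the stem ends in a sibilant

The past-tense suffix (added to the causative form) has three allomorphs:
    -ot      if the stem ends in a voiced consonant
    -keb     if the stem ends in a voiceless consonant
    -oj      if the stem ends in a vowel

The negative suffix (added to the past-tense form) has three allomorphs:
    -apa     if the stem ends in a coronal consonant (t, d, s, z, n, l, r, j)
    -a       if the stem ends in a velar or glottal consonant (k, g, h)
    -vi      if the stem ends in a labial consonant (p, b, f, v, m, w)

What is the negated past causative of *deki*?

dekifiojapa

*deki*: final sound = /i/, a vowel → -fi → *dekifi*.
The causative form *dekifi* — final sound /i/ (a vowel) → -oj → *dekifioj*.
The final consonant of the past-tense form *dekifioj* is /j/, which is coronal, so the negative suffix is -apa, giving *dekifiojapa*.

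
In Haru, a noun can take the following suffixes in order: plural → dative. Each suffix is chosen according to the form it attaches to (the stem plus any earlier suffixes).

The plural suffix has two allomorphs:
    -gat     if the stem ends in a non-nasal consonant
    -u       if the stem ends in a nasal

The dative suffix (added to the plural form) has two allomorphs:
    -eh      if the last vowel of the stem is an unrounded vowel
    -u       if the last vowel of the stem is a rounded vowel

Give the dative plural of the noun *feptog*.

feptoggateh

*feptog*: final consonant = /g/, non-nasal → -gat → *feptoggat*.
The plural form *feptoggat* — last vowel /a/ (an unrounded vowel) → -eh → *feptoggateh*.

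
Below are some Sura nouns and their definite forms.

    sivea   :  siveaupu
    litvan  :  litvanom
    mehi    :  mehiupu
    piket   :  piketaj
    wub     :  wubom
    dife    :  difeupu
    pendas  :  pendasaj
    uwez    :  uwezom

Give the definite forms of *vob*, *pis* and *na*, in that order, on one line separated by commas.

vobom, pisaj, naupu

The suffix is conditioned by the final sound: -aj when the stem ends in a voiceless consonant (*piket*, *pendas*); -om when the stem ends in a voiced consonant (*litvan*, *wub*, *uwez*); -upu when the stem ends in a vowel (*sivea*, *mehi*, *dife*).
*vob*: final sound = /b/, a voiced consonant → -om → *vobom*.
*pis*: final sound = /s/, a voiceless consonant → -aj → *pisaj*.
The final sound of *na* is /a/, which is a vowel, so the suffix is -upu, giving *naupu*.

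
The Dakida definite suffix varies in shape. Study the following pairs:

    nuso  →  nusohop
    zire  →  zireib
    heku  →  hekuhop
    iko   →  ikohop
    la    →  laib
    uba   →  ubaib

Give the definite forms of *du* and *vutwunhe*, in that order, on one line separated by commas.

duhop, vutwunheib

The pattern is rounding harmony: -hop when the last vowel of the stem is a rounded vowel (*nuso*, *heku*, *iko*); -ib when the last vowel of the stem is an unrounded vowel (*zire*, *la*, *uba*).
Since the last vowel of *du* is /u/ (a rounded vowel), it takes -hop, giving *duhop*.
Since the last vowel of *vutwunhe* is /e/ (an unrounded vowel), it takes -ib, giving *vutwunheib*.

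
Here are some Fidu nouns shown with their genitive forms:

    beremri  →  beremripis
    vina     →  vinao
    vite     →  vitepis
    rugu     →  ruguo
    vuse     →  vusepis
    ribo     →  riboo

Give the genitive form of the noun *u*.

uo

Looking at the last vowel of each stem: -pis when the last vowel of the stem is a front vowel (*beremri*, *vite*, *vuse*); -o when the last vowel of the stem is a back vowel (*vina*, *rugu*, *ribo*).
The last vowel of *u* is /u/, which is a back vowel, so the suffix is -o, giving *uo*.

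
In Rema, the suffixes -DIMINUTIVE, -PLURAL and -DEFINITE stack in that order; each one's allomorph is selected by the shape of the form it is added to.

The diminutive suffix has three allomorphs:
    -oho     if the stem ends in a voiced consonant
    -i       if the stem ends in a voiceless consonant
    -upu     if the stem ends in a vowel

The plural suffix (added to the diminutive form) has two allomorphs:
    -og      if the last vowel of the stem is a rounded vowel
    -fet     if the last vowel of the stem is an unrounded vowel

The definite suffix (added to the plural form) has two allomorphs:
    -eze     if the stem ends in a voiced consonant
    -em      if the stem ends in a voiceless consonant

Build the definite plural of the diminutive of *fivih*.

Since the final sound of *fivih* is /h/ (a voiceless consonant), it takes -i, giving *fivihi*.
Since the last vowel of the diminutive form *fivihi* is /i/ (an unrounded vowel), it takes -fet, giving *fivihifet*.
The plural form *fivihifet* — final consonant /t/ (voiceless) → -em → *fivihifetem*.

fivihifetem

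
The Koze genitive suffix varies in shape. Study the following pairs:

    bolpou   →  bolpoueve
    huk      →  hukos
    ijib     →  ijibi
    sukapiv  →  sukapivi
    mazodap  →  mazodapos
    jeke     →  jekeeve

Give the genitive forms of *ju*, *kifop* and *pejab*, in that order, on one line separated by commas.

jueve, kifopos, pejabi

Looking at the final sound of each stem: -os when the stem ends in a voiceless consonant (*huk*, *mazodap*); -i when the stem ends in a voiced consonant (*ijib*, *sukapiv*); -eve when the stem ends in a vowel (*bolpou*, *jeke*).
*ju* — final sound /u/ (a vowel) → -eve → *jueve*.
*kifop*: final sound = /p/, a voiceless consonant → -os → *kifopos*.
Since the final sound of *pejab* is /b/ (a voiced consonant), it takes -i, giving *pejabi*.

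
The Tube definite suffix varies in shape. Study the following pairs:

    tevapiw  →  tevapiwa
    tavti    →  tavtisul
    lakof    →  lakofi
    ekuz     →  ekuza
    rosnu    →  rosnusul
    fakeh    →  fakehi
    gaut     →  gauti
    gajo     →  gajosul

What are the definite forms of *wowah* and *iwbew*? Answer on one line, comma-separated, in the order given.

The alternation tracks the final sound of the stem — -i when the stem ends in a voiceless consonant (*lakof*, *fakeh*, *gaut*); -a when the stem ends in a voiced consonant (*tevapiw*, *ekuz*); -sul when the stem ends in a vowel (*tavti*, *rosnu*, *gajo*).
*wowah*: final sound = /h/, a voiceless consonant → -i → *wowahi*.
The final sound of *iwbew* is /w/, which is a voiced consonant, so the suffix is -a, giving *iwbewa*.

wowahi, iwbewa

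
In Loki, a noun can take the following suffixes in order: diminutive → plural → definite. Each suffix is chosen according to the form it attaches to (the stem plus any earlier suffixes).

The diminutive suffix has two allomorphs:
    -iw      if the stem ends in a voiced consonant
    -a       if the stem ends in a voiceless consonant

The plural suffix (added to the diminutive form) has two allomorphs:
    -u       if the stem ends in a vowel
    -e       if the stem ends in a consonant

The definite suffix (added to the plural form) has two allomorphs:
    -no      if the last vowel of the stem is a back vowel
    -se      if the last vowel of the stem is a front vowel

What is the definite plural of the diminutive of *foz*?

foziwese

*foz* — final consonant /z/ (voiced) → -iw → *foziw*.
The diminutive form *foziw*: final sound = /w/, a consonant → -e → *foziwe*.
The plural form *foziwe* — last vowel /e/ (a front vowel) → -se → *foziwese*.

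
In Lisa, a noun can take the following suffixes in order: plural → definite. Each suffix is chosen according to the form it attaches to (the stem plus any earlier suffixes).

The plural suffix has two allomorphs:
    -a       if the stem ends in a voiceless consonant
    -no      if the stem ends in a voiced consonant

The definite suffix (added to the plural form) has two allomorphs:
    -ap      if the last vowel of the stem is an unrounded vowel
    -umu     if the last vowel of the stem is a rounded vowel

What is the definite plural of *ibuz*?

ibuznoumu

*ibuz*: final consonant = /z/, voiced → -no → *ibuzno*.
The plural form *ibuzno*: last vowel = /o/, a rounded vowel → -umu → *ibuznoumu*.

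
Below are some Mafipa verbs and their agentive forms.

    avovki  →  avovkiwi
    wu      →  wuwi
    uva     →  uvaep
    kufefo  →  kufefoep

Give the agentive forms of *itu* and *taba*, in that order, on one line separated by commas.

ituwi, tabaep

The alternation tracks the last vowel of the stem — -wi when the last vowel of the stem is a high vowel (*avovki*, *wu*); -ep when the last vowel of the stem is a non-high vowel (*uva*, *kufefo*).
*itu*: last vowel = /u/, a high vowel → -wi → *ituwi*.
*taba*: last vowel = /a/, a non-high vowel → -ep → *tabaep*.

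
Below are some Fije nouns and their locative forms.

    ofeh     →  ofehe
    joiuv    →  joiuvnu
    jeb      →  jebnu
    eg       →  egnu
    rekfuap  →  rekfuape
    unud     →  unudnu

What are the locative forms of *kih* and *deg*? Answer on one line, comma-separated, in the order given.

kihe, degnu

The alternation tracks the final consonant of the stem — -e when the stem ends in a voiceless consonant (*ofeh*, *rekfuap*); -nu when the stem ends in a voiced consonant (*joiuv*, *jeb*, *eg*, *unud*).
*kih* — final consonant /h/ (voiceless) → -e → *kihe*.
*deg*: final consonant = /g/, voiced → -nu → *degnu*.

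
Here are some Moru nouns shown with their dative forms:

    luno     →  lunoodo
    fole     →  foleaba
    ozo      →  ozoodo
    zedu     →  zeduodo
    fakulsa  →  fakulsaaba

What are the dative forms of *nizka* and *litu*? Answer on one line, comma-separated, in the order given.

The suffix is conditioned by the last vowel: -odo when the last vowel of the stem is a rounded vowel (*luno*, *ozo*, *zedu*); -aba when the last vowel of the stem is an unrounded vowel (*fole*, *fakulsa*).
*nizka*: last vowel = /a/, an unrounded vowel → -aba → *nizkaaba*.
Since the last vowel of *litu* is /u/ (a rounded vowel), it takes -odo, giving *lituodo*.

nizkaaba, lituodo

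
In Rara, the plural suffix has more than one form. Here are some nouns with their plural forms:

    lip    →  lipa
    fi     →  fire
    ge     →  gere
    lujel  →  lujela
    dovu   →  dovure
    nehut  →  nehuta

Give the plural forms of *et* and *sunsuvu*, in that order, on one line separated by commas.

The pattern is consonant vs. vowel: -a when the stem ends in a consonant (*lip*, *lujel*, *nehut*); -re when the stem ends in a vowel (*fi*, *ge*, *dovu*).
*et* — final sound /t/ (a consonant) → -a → *eta*.
The final sound of *sunsuvu* is /u/, which is a vowel, so the suffix is -re, giving *sunsuvure*.

eta, sunsuvure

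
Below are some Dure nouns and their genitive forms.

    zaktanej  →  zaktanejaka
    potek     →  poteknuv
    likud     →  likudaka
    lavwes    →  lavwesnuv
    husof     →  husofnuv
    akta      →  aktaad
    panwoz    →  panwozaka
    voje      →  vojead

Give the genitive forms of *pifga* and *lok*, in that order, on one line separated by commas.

pifgaad, loknuv

The suffix is conditioned by the final sound: -nuv when the stem ends in a voiceless consonant (*potek*, *lavwes*, *husof*); -aka when the stem ends in a voiced consonant (*zaktanej*, *likud*, *panwoz*); -ad when the stem ends in a vowel (*akta*, *voje*).
The final sound of *pifga* is /a/, which is a vowel, so the suffix is -ad, giving *pifgaad*.
*lok*: final sound = /k/, a voiceless consonant → -nuv → *loknuv*.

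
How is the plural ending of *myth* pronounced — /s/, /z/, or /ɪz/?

/s/

The stem *myth* ends in a voiceless non-sibilant consonant.
The plural suffix surfaces as /ɪz/ after sibilants, /s/ after other voiceless consonants, and /z/ after other voiced sounds.
So the plural -s on *myth* is pronounced /s/.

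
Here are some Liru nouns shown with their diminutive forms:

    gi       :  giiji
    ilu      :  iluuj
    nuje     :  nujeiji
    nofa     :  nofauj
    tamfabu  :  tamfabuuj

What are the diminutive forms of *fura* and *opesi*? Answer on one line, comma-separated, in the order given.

Looking at the last vowel of each stem: -iji when the last vowel of the stem is a front vowel (*gi*, *nuje*); -uj when the last vowel of the stem is a back vowel (*ilu*, *nofa*, *tamfabu*).
Since the last vowel of *fura* is /a/ (a back vowel), it takes -uj, giving *furauj*.
*opesi*: last vowel = /i/, a front vowel → -iji → *opesiiji*.

furauj, opesiiji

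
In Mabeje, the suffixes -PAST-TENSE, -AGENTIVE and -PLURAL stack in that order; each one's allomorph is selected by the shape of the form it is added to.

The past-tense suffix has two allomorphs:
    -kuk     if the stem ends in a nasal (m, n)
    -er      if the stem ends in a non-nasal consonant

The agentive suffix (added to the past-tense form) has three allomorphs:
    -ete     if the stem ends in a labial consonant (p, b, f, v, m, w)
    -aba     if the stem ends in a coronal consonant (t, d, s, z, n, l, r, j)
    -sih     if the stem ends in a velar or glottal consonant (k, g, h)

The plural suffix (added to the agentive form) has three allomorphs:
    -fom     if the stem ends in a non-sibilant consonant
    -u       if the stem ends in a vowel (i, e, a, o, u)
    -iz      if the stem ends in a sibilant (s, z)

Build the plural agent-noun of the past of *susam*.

The final consonant of *susam* is /m/, which is a nasal, so the past-tense suffix is -kuk, giving *susamkuk*.
The past-tense form *susamkuk* — final consonant /k/ (velar/glottal) → -sih → *susamkuksih*.
The agentive form *susamkuksih*: final sound = /h/, a non-sibilant consonant → -fom → *susamkuksihfom*.

susamkuksihfom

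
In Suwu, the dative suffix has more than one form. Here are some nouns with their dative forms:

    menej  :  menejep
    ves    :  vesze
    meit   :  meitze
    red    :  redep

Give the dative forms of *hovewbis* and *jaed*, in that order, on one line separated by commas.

hovewbisze, jaedep

The pattern is voicing of the final consonant: -ze when the stem ends in a voiceless consonant (*ves*, *meit*); -ep when the stem ends in a voiced consonant (*menej*, *red*).
Since the final consonant of *hovewbis* is /s/ (voiceless), it takes -ze, giving *hovewbisze*.
The final consonant of *jaed* is /d/, which is voiced, so the suffix is -ep, giving *jaedep*.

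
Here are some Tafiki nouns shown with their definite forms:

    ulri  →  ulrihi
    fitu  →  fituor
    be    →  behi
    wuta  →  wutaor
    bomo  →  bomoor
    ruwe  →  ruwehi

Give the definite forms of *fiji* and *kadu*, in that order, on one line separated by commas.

fijihi, kaduor

The suffix is conditioned by the last vowel: -hi when the last vowel of the stem is a front vowel (*ulri*, *be*, *ruwe*); -or when the last vowel of the stem is a back vowel (*fitu*, *wuta*, *bomo*).
*fiji*: last vowel = /i/, a front vowel → -hi → *fijihi*.
Since the last vowel of *kadu* is /u/ (a back vowel), it takes -or, giving *kaduor*.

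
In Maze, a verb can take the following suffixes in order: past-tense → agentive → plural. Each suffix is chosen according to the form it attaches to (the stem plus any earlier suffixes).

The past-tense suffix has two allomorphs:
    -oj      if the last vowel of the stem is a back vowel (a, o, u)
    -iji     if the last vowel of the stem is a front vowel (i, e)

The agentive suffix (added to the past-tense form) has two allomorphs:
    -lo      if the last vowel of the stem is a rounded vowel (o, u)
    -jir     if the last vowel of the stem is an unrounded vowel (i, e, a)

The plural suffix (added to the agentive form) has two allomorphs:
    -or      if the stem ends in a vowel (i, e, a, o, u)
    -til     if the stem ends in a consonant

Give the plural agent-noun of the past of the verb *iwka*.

iwkaojloor

*iwka*: last vowel = /a/, a back vowel → -oj → *iwkaoj*.
The last vowel of the past-tense form *iwkaoj* is /o/, which is a rounded vowel, so the agentive suffix is -lo, giving *iwkaojlo*.
Since the final sound of the agentive form *iwkaojlo* is /o/ (a vowel), it takes -or, giving *iwkaojloor*.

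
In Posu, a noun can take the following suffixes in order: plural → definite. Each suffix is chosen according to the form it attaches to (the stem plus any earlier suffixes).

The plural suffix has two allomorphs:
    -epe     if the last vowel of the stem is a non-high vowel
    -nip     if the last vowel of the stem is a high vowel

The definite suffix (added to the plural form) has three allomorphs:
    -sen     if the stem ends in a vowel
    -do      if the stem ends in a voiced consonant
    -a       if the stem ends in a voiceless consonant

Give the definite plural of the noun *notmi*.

notminipa

*notmi* — last vowel /i/ (a high vowel) → -nip → *notminip*.
The final sound of the plural form *notminip* is /p/, which is a voiceless consonant, so the definite suffix is -a, giving *notminipa*.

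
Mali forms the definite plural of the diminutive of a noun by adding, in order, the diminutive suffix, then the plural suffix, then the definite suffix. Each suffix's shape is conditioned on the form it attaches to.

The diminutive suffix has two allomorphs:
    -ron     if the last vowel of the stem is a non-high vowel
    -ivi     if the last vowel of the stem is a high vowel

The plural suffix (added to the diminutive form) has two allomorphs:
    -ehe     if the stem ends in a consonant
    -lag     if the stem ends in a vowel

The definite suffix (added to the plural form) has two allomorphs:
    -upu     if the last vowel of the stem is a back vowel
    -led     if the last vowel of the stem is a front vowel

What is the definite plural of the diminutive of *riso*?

Since the last vowel of *riso* is /o/ (a non-high vowel), it takes -ron, giving *risoron*.
Since the final sound of the diminutive form *risoron* is /n/ (a consonant), it takes -ehe, giving *risoronehe*.
Since the last vowel of the plural form *risoronehe* is /e/ (a front vowel), it takes -led, giving *risoroneheled*.

risoroneheled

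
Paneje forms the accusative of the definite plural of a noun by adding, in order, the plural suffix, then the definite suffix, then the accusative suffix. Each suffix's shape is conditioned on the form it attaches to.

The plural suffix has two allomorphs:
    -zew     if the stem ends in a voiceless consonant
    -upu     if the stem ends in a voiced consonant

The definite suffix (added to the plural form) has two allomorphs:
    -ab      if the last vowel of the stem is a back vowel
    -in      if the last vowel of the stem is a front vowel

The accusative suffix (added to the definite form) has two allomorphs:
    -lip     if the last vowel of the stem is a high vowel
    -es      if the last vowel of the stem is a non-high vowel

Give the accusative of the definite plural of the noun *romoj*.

romojupuabes

The final consonant of *romoj* is /j/, which is voiced, so the plural suffix is -upu, giving *romojupu*.
The plural form *romojupu* — last vowel /u/ (a back vowel) → -ab → *romojupuab*.
The definite form *romojupuab* — last vowel /a/ (a non-high vowel) → -es → *romojupuabes*.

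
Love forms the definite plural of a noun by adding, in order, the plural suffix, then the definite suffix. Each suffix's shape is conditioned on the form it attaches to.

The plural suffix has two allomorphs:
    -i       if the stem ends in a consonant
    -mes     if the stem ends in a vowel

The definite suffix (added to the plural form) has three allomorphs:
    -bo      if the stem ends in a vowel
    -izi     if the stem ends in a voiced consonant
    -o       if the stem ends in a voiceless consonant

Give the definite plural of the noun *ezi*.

ezimeso

*ezi* — final sound /i/ (a vowel) → -mes → *ezimes*.
The plural form *ezimes*: final sound = /s/, a voiceless consonant → -o → *ezimeso*.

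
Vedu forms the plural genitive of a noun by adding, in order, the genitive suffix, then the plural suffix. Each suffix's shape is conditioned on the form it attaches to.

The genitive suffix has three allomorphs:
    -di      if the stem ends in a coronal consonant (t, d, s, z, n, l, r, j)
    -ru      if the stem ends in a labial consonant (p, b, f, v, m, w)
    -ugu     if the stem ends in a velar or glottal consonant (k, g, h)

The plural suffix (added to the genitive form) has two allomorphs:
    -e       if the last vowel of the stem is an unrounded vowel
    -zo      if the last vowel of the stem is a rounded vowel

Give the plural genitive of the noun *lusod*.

Since the final consonant of *lusod* is /d/ (coronal), it takes -di, giving *lusoddi*.
The last vowel of the genitive form *lusoddi* is /i/, which is an unrounded vowel, so the plural suffix is -e, giving *lusoddie*.

lusoddie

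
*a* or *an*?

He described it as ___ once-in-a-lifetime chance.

The indefinite article is chosen by the initial *sound* of the following word, not its spelling.
*once-in-a-lifetime* begins with the sound /wʌ/ (*once* pronounced with initial /w/) — a consonant sound.
So the article is *a*: He described it as a once-in-a-lifetime chance.

a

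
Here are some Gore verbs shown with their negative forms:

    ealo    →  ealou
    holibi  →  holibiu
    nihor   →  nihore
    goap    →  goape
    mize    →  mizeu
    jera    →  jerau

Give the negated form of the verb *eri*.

Looking at the final sound of each stem: -e when the stem ends in a consonant (*nihor*, *goap*); -u when the stem ends in a vowel (*ealo*, *holibi*, *mize*, *jera*).
The final sound of *eri* is /i/, which is a vowel, so the suffix is -u, giving *eriu*.

eriu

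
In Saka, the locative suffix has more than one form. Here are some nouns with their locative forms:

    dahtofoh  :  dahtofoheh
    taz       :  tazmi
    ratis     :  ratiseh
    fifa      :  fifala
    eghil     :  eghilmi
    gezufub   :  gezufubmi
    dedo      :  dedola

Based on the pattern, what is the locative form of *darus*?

The alternation tracks the final sound of the stem — -eh when the stem ends in a voiceless consonant (*dahtofoh*, *ratis*); -mi when the stem ends in a voiced consonant (*taz*, *eghil*, *gezufub*); -la when the stem ends in a vowel (*fifa*, *dedo*).
*darus* — final sound /s/ (a voiceless consonant) → -eh → *daruseh*.

daruseh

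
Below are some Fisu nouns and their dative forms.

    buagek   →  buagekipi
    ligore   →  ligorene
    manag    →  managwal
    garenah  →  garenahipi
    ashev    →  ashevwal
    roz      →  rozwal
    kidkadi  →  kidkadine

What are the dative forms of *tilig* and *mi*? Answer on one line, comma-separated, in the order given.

Looking at the final sound of each stem: -ipi when the stem ends in a voiceless consonant (*buagek*, *garenah*); -wal when the stem ends in a voiced consonant (*manag*, *ashev*, *roz*); -ne when the stem ends in a vowel (*ligore*, *kidkadi*).
Since the final sound of *tilig* is /g/ (a voiced consonant), it takes -wal, giving *tiligwal*.
*mi* — final sound /i/ (a vowel) → -ne → *mine*.

tiligwal, mine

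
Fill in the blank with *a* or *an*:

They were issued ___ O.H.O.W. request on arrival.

an

The indefinite article is chosen by the initial *sound* of the following word, not its spelling.
The initialism *O.H.O.W.* is read letter by letter; the first letter, O, is pronounced /oʊ/, which begins with a vowel sound.
So the article is *an*: They were issued an O.H.O.W. request on arrival.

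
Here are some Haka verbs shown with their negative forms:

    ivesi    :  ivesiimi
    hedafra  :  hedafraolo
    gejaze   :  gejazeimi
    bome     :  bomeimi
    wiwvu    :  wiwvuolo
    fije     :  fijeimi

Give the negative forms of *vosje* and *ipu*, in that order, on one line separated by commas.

The suffix is conditioned by the last vowel: -imi when the last vowel of the stem is a front vowel (*ivesi*, *gejaze*, *bome*, *fije*); -olo when the last vowel of the stem is a back vowel (*hedafra*, *wiwvu*).
Since the last vowel of *vosje* is /e/ (a front vowel), it takes -imi, giving *vosjeimi*.
Since the last vowel of *ipu* is /u/ (a back vowel), it takes -olo, giving *ipuolo*.

vosjeimi, ipuolo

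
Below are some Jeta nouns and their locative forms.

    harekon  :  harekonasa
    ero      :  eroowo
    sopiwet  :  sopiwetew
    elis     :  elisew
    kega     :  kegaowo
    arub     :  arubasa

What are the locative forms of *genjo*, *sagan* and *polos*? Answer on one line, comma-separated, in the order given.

genjoowo, saganasa, polosew

The suffix is conditioned by the final sound: -ew when the stem ends in a voiceless consonant (*sopiwet*, *elis*); -asa when the stem ends in a voiced consonant (*harekon*, *arub*); -owo when the stem ends in a vowel (*ero*, *kega*).
The final sound of *genjo* is /o/, which is a vowel, so the suffix is -owo, giving *genjoowo*.
Since the final sound of *sagan* is /n/ (a voiced consonant), it takes -asa, giving *saganasa*.
*polos*: final sound = /s/, a voiceless consonant → -ew → *polosew*.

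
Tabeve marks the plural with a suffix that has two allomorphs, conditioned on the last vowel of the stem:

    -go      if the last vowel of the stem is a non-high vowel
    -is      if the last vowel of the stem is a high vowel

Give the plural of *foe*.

Since the last vowel of *foe* is /e/ (a non-high vowel), it takes -go, giving *foego*.

foego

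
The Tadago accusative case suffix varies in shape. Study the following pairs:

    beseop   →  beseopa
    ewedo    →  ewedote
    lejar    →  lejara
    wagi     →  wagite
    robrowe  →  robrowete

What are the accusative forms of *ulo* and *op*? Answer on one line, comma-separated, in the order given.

ulote, opa

The alternation tracks the final sound of the stem — -a when the stem ends in a consonant (*beseop*, *lejar*); -te when the stem ends in a vowel (*ewedo*, *wagi*, *robrowe*).
Since the final sound of *ulo* is /o/ (a vowel), it takes -te, giving *ulote*.
*op* — final sound /p/ (a consonant) → -a → *opa*.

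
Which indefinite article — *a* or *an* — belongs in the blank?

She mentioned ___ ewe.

The indefinite article is chosen by the initial *sound* of the following word, not its spelling.
*ewe* begins with the sound /juː/ (pronounced /juː/) — a consonant sound.
So the article is *a*: She mentioned a ewe.

a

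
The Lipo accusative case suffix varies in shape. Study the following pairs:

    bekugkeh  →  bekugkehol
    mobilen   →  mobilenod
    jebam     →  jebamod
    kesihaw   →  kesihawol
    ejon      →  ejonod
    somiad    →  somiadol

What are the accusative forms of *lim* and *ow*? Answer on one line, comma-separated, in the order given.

limod, owol

Looking at the final consonant of each stem: -od when the stem ends in a nasal (*mobilen*, *jebam*, *ejon*); -ol when the stem ends in a non-nasal consonant (*bekugkeh*, *kesihaw*, *somiad*).
The final consonant of *lim* is /m/, which is a nasal, so the suffix is -od, giving *limod*.
Since the final consonant of *ow* is /w/ (non-nasal), it takes -ol, giving *owol*.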